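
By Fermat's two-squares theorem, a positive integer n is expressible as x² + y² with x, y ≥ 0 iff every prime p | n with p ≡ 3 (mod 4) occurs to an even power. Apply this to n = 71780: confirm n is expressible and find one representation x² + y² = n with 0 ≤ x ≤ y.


Step 1: Factor n = 71780 = 2^2 · 5 · 37 · 97.
Step 2: Check the mod-4 condition on each prime factor: 2 = 2 (special); 5 ≡ 1 (mod 4), exponent 1; 37 ≡ 1 (mod 4), exponent 1; 97 ≡ 1 (mod 4), exponent 1.
All primes ≡ 3 (mod 4) appear to even exponent (or don't appear), so by the two-squares theorem n IS expressible as a sum of two squares.
Step 3: Build a representation. Group n = k² · m with k = 2 and m = 5 · 37 · 97 = 17945 (a product of primes ≡ 1 (mod 4)); a representation of m scales to one of n via (k·x)² + (k·y)² = k²(x² + y²). Each prime p ≡ 1 (mod 4) is itself a sum of two squares; find a² by testing p − a² for a perfect square:
  5: 5 − 1² = 4 = 2² ⇒ 5 = 1² + 2².
  37: 37 − 1² = 36 = 6² ⇒ 37 = 1² + 6².
  97: 97 − 1² = 96, 97 − 2² = 93, 97 − 3² = 88, 97 − 4² = 81 = 9² ⇒ 97 = 4² + 9².
  Combine using the Brahmagupta–Fibonacci identity (a² + b²)(c² + d²) = (ac − bd)² + (ad + bc)² = (ac + bd)² + (ad − bc)²:
  5 · 37 = 185: from (1² + 2²)(1² + 6²), take (1·1 − 2·6, 1·6 + 2·1) = (1 − 12, 6 + 2) = (-11, 8); dropping signs (only squares matter) gives (11, 8); check 11² + 8² = 121 + 64 = 185 ✓.
  185 · 97 = 17945: from (11² + 8²)(4² + 9²), take (11·4 − 8·9, 11·9 + 8·4) = (44 − 72, 99 + 32) = (-28, 131); dropping signs (only squares matter) gives (28, 131); check 28² + 131² = 784 + 17161 = 17945 ✓.
  Scale by k = 2: (2·28, 2·131) = (56, 262).
Step 4: Order so x ≤ y and verify: 56² + 262² = 3136 + 68644 = 71780 = n. ✓

n = 71780 = 56² + 262² (one valid representation with x ≤ y).


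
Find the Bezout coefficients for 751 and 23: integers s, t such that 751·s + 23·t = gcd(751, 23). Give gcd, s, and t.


Euclidean algorithm on (751, 23) — divide until remainder is 0:
  751 = 32 · 23 + 15
  23 = 1 · 15 + 8
  15 = 1 · 8 + 7
  8 = 1 · 7 + 1
  7 = 7 · 1 + 0
gcd(751, 23) = 1.
Track Bezout coefficients alongside the remainders: start with r₀ = 751 = a·1 + b·0 (s = 1, t = 0) and r₁ = 23 = a·0 + b·1 (s = 0, t = 1); each new remainder r_{k+1} = r_{k-1} − q_k·r_k inherits s_{k+1} = s_{k-1} − q_k·s_k, t_{k+1} = t_{k-1} − q_k·t_k, so r_k = a·s_k + b·t_k at every step:
  q = 32: r = 15, s = 1 − 32·0 = 1, t = 0 − 32·1 = -32  (check: 751·1 + 23·(-32) = 15)
  q = 1: r = 8, s = 0 − 1·1 = -1, t = 1 − 1·(-32) = 33  (check: 751·(-1) + 23·33 = 8)
  q = 1: r = 7, s = 1 − 1·(-1) = 2, t = -32 − 1·33 = -65  (check: 751·2 + 23·(-65) = 7)
  q = 1: r = 1, s = -1 − 1·2 = -3, t = 33 − 1·(-65) = 98  (check: 751·(-3) + 23·98 = 1)
The row with r = 1 (the gcd) gives the Bezout coefficients s = -3, t = 98.
Result: 751 · (-3) + 23 · (98) = 1.

gcd(751, 23) = 1; s = -3, t = 98 (check: 751·(-3) + 23·98 = 1).


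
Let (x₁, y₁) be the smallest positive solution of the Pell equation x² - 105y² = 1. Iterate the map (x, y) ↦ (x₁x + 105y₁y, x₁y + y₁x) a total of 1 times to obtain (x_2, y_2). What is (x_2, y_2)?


Step 1: Find the fundamental solution (x₁, y₁) of x² - 105y² = 1.
  Expand √105 as a continued fraction. a₀ = ⌊√105⌋ = 10; iterate m_{k+1} = d_k·a_k − m_k, d_{k+1} = (105 − m_{k+1}²)/d_k, a_{k+1} = ⌊(a₀ + m_{k+1})/d_{k+1}⌋ (starting m₀ = 0, d₀ = 1), with convergents p_k = a_k·p_{k-1} + p_{k-2}, q_k = a_k·q_{k-1} + q_{k-2} (p₋₁ = 1, q₋₁ = 0):
  k = 0: a₀ = 10; p₀/q₀ = 10/1; p₀² − 105·q₀² = 100 − 105 = -5.
  k = 1: m = 10, d = 5, a = ⌊(10 + 10)/5⌋ = 4; p/q = (4·10 + 1)/(4·1 + 0) = 41/4; p² − 105·q² = 1681 − 1680 = 1.
  The first convergent with p² − 105·q² = 1 gives the fundamental solution (x₁, y₁) = (41, 4).
Step 2: Apply the recurrence (x_{n+1}, y_{n+1}) = (x₁x_n + 105y₁y_n, x₁y_n + y₁x_n) repeatedly.
  From (x_1, y_1) = (41, 4): x_2 = 41·41 + 105·4·4 = 3361; y_2 = 41·4 + 4·41 = 328.
Step 3: Verify x_2² - 105·y_2² = 11296321 - 11296320 = 1 (should be 1). ✓

(x_1, y_1) = (41, 4); (x_2, y_2) = (3361, 328).


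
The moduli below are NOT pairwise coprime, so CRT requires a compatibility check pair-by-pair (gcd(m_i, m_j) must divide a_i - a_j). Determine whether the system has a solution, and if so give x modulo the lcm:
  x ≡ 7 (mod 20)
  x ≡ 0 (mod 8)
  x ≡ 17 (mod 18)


Moduli 20, 8, 18 are not pairwise coprime, so CRT works modulo lcm(m_i) when all pairwise compatibility conditions hold.
Pairwise compatibility: gcd(m_i, m_j) must divide a_i - a_j for every pair.
Merge one congruence at a time:
  Start: x ≡ 7 (mod 20).
  Combine with x ≡ 0 (mod 8): gcd(20, 8) = 4, and 0 - 7 = -7 is NOT divisible by 4.
    ⇒ system is inconsistent (no integer solution).

No solution (the system is inconsistent).


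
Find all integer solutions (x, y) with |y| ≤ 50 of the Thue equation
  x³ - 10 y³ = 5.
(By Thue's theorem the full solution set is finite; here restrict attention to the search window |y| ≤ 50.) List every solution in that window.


The equation is x³ - 10y³ = 5. For fixed y, x³ = 10·y³ + 5, so a solution requires the RHS to be a perfect cube.
Strategy: iterate y from -50 to 50, compute RHS = 10·y³ + 5, and check whether it is a (positive or negative) perfect cube.
Check small values of y:
  y = 0: RHS = 5 is not a perfect cube.
  y = 1: RHS = 15 is not a perfect cube.
  y = -1: RHS = -5 is not a perfect cube.
  y = 2: RHS = 85 is not a perfect cube.
  y = -2: RHS = -75 is not a perfect cube.
  y = 3: RHS = 275 is not a perfect cube.
  y = -3: RHS = -265 is not a perfect cube.
Continuing the search up to |y| = 50 finds no solutions either.
No (x, y) in the scanned range satisfies the equation.

No integer solutions with |y| ≤ 50.


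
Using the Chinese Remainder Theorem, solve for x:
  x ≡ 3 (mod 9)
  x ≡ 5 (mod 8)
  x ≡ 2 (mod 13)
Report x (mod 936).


Moduli 9, 8, 13 are pairwise coprime; by CRT there is a unique solution modulo M = 9 · 8 · 13 = 936.
Solve pairwise, accumulating the modulus:
  Start with x ≡ 3 (mod 9).
  Combine with x ≡ 5 (mod 8): since gcd(9, 8) = 1, we get a unique residue mod 72.
    Write x = 3 + 9·t and substitute into x ≡ 5 (mod 8): 9·t ≡ 5 − 3 = 2 (mod 8).
    Reduce coefficients mod 8: 1·t ≡ 2 (mod 8).
    So t ≡ 2 (mod 8).
    Then x = 3 + 9·2 = 21, valid modulo lcm(9, 8) = 72: x ≡ 21 (mod 72).
  Combine with x ≡ 2 (mod 13): since gcd(72, 13) = 1, we get a unique residue mod 936.
    Write x = 21 + 72·t and substitute into x ≡ 2 (mod 13): 72·t ≡ 2 − 21 = -19 (mod 13).
    Reduce coefficients mod 13: 7·t ≡ 7 (mod 13).
    The inverse of 7 mod 13 is 2 (since 7·2 = 14 = 1·13 + 1), so t ≡ 2·7 = 14 ≡ 1 (mod 13).
    Then x = 21 + 72·1 = 93, valid modulo lcm(72, 13) = 936: x ≡ 93 (mod 936).
Verify: 93 mod 9 = 3 ✓, 93 mod 8 = 5 ✓, 93 mod 13 = 2 ✓.

x ≡ 93 (mod 936).


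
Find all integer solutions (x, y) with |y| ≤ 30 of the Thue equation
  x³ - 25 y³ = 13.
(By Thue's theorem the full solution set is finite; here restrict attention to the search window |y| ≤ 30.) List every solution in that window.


The equation is x³ - 25y³ = 13. For fixed y, x³ = 25·y³ + 13, so a solution requires the RHS to be a perfect cube.
Strategy: iterate y from -30 to 30, compute RHS = 25·y³ + 13, and check whether it is a (positive or negative) perfect cube.
Check small values of y:
  y = 0: RHS = 13 is not a perfect cube.
  y = 1: RHS = 38 is not a perfect cube.
  y = -1: RHS = -12 is not a perfect cube.
  y = 2: RHS = 213 is not a perfect cube.
  y = -2: RHS = -187 is not a perfect cube.
  y = 3: RHS = 688 is not a perfect cube.
  y = -3: RHS = -662 is not a perfect cube.
Continuing the search up to |y| = 30 finds no solutions either.
No (x, y) in the scanned range satisfies the equation.

No integer solutions with |y| ≤ 30.


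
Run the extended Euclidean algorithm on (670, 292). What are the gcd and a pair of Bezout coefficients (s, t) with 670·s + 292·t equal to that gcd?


Euclidean algorithm on (670, 292) — divide until remainder is 0:
  670 = 2 · 292 + 86
  292 = 3 · 86 + 34
  86 = 2 · 34 + 18
  34 = 1 · 18 + 16
  18 = 1 · 16 + 2
  16 = 8 · 2 + 0
gcd(670, 292) = 2.
Track Bezout coefficients alongside the remainders: start with r₀ = 670 = a·1 + b·0 (s = 1, t = 0) and r₁ = 292 = a·0 + b·1 (s = 0, t = 1); each new remainder r_{k+1} = r_{k-1} − q_k·r_k inherits s_{k+1} = s_{k-1} − q_k·s_k, t_{k+1} = t_{k-1} − q_k·t_k, so r_k = a·s_k + b·t_k at every step:
  q = 2: r = 86, s = 1 − 2·0 = 1, t = 0 − 2·1 = -2  (check: 670·1 + 292·(-2) = 86)
  q = 3: r = 34, s = 0 − 3·1 = -3, t = 1 − 3·(-2) = 7  (check: 670·(-3) + 292·7 = 34)
  q = 2: r = 18, s = 1 − 2·(-3) = 7, t = -2 − 2·7 = -16  (check: 670·7 + 292·(-16) = 18)
  q = 1: r = 16, s = -3 − 1·7 = -10, t = 7 − 1·(-16) = 23  (check: 670·(-10) + 292·23 = 16)
  q = 1: r = 2, s = 7 − 1·(-10) = 17, t = -16 − 1·23 = -39  (check: 670·17 + 292·(-39) = 2)
The row with r = 2 (the gcd) gives the Bezout coefficients s = 17, t = -39.
Result: 670 · (17) + 292 · (-39) = 2.

gcd(670, 292) = 2; s = 17, t = -39 (check: 670·17 + 292·(-39) = 2).


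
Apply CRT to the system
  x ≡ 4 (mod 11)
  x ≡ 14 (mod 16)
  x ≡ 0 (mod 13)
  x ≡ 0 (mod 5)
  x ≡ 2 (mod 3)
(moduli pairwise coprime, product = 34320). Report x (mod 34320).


Product of moduli M = 11 · 16 · 13 · 5 · 3 = 34320.
Merge one congruence at a time:
  Start: x ≡ 4 (mod 11).
  Combine with x ≡ 14 (mod 16); new modulus lcm = 176.
    Write x = 4 + 11·t and substitute into x ≡ 14 (mod 16): 11·t ≡ 14 − 4 = 10 (mod 16).
    The inverse of 11 mod 16 is 3 (since 11·3 = 33 = 2·16 + 1), so t ≡ 3·10 = 30 ≡ 14 (mod 16).
    Then x = 4 + 11·14 = 158, valid modulo lcm(11, 16) = 176: x ≡ 158 (mod 176).
  Combine with x ≡ 0 (mod 13); new modulus lcm = 2288.
    Write x = 158 + 176·t and substitute into x ≡ 0 (mod 13): 176·t ≡ 0 − 158 = -158 (mod 13).
    Reduce coefficients mod 13: 7·t ≡ 11 (mod 13).
    The inverse of 7 mod 13 is 2 (since 7·2 = 14 = 1·13 + 1), so t ≡ 2·11 = 22 ≡ 9 (mod 13).
    Then x = 158 + 176·9 = 1742, valid modulo lcm(176, 13) = 2288: x ≡ 1742 (mod 2288).
  Combine with x ≡ 0 (mod 5); new modulus lcm = 11440.
    Write x = 1742 + 2288·t and substitute into x ≡ 0 (mod 5): 2288·t ≡ 0 − 1742 = -1742 (mod 5).
    Reduce coefficients mod 5: 3·t ≡ 3 (mod 5).
    The inverse of 3 mod 5 is 2 (since 3·2 = 6 = 1·5 + 1), so t ≡ 2·3 = 6 ≡ 1 (mod 5).
    Then x = 1742 + 2288·1 = 4030, valid modulo lcm(2288, 5) = 11440: x ≡ 4030 (mod 11440).
  Combine with x ≡ 2 (mod 3); new modulus lcm = 34320.
    Write x = 4030 + 11440·t and substitute into x ≡ 2 (mod 3): 11440·t ≡ 2 − 4030 = -4028 (mod 3).
    Reduce coefficients mod 3: 1·t ≡ 1 (mod 3).
    So t ≡ 1 (mod 3).
    Then x = 4030 + 11440·1 = 15470, valid modulo lcm(11440, 3) = 34320: x ≡ 15470 (mod 34320).
Verify against each original: 15470 mod 11 = 4, 15470 mod 16 = 14, 15470 mod 13 = 0, 15470 mod 5 = 0, 15470 mod 3 = 2.

x ≡ 15470 (mod 34320).


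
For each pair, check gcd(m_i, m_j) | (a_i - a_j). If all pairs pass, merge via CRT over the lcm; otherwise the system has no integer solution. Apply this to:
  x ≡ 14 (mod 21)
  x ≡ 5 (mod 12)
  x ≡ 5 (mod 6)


Moduli 21, 12, 6 are not pairwise coprime, so CRT works modulo lcm(m_i) when all pairwise compatibility conditions hold.
Pairwise compatibility: gcd(m_i, m_j) must divide a_i - a_j for every pair.
Merge one congruence at a time:
  Start: x ≡ 14 (mod 21).
  Combine with x ≡ 5 (mod 12): gcd(21, 12) = 3; 5 - 14 = -9, which IS divisible by 3, so compatible.
    Write x = 14 + 21·t and substitute into x ≡ 5 (mod 12): 21·t ≡ 5 − 14 = -9 (mod 12).
    Divide the congruence (and modulus) by g = 3: 7·t ≡ -3 (mod 4).
    Reduce coefficients mod 4: 3·t ≡ 1 (mod 4).
    The inverse of 3 mod 4 is 3 (since 3·3 = 9 = 2·4 + 1), so t ≡ 3·1 = 3 ≡ 3 (mod 4).
    Then x = 14 + 21·3 = 77, valid modulo lcm(21, 12) = 84: x ≡ 77 (mod 84).
  Combine with x ≡ 5 (mod 6): gcd(84, 6) = 6; 5 - 77 = -72, which IS divisible by 6, so compatible.
    Write x = 77 + 84·t and substitute into x ≡ 5 (mod 6): 84·t ≡ 5 − 77 = -72 (mod 6).
    Divide the congruence (and modulus) by g = 6: 14·t ≡ -12 (mod 1).
    Modulo 1 every t works; take t = 0.
    Then x = 77 + 84·0 = 77, valid modulo lcm(84, 6) = 84: x ≡ 77 (mod 84).
Verify: 77 mod 21 = 14, 77 mod 12 = 5, 77 mod 6 = 5.

x ≡ 77 (mod 84).


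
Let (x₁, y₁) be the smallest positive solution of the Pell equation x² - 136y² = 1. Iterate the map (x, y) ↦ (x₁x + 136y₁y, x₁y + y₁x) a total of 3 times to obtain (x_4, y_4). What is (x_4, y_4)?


Step 1: Find the fundamental solution (x₁, y₁) of x² - 136y² = 1.
  Expand √136 as a continued fraction. a₀ = ⌊√136⌋ = 11; iterate m_{k+1} = d_k·a_k − m_k, d_{k+1} = (136 − m_{k+1}²)/d_k, a_{k+1} = ⌊(a₀ + m_{k+1})/d_{k+1}⌋ (starting m₀ = 0, d₀ = 1), with convergents p_k = a_k·p_{k-1} + p_{k-2}, q_k = a_k·q_{k-1} + q_{k-2} (p₋₁ = 1, q₋₁ = 0):
  k = 0: a₀ = 11; p₀/q₀ = 11/1; p₀² − 136·q₀² = 121 − 136 = -15.
  k = 1: m = 11, d = 15, a = ⌊(11 + 11)/15⌋ = 1; p/q = (1·11 + 1)/(1·1 + 0) = 12/1; p² − 136·q² = 144 − 136 = 8.
  k = 2: m = 4, d = 8, a = ⌊(11 + 4)/8⌋ = 1; p/q = (1·12 + 11)/(1·1 + 1) = 23/2; p² − 136·q² = 529 − 544 = -15.
  k = 3: m = 4, d = 15, a = ⌊(11 + 4)/15⌋ = 1; p/q = (1·23 + 12)/(1·2 + 1) = 35/3; p² − 136·q² = 1225 − 1224 = 1.
  The first convergent with p² − 136·q² = 1 gives the fundamental solution (x₁, y₁) = (35, 3).
Step 2: Apply the recurrence (x_{n+1}, y_{n+1}) = (x₁x_n + 136y₁y_n, x₁y_n + y₁x_n) repeatedly.
  From (x_1, y_1) = (35, 3): x_2 = 35·35 + 136·3·3 = 2449; y_2 = 35·3 + 3·35 = 210.
  From (x_2, y_2) = (2449, 210): x_3 = 35·2449 + 136·3·210 = 171395; y_3 = 35·210 + 3·2449 = 14697.
  From (x_3, y_3) = (171395, 14697): x_4 = 35·171395 + 136·3·14697 = 11995201; y_4 = 35·14697 + 3·171395 = 1028580.
Step 3: Verify x_4² - 136·y_4² = 143884847030401 - 143884847030400 = 1 (should be 1). ✓

(x_1, y_1) = (35, 3); (x_4, y_4) = (11995201, 1028580).


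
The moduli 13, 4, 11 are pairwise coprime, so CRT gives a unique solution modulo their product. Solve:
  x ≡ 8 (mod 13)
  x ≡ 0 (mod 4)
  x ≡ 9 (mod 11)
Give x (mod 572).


Moduli 13, 4, 11 are pairwise coprime; by CRT there is a unique solution modulo M = 13 · 4 · 11 = 572.
Solve pairwise, accumulating the modulus:
  Start with x ≡ 8 (mod 13).
  Combine with x ≡ 0 (mod 4): since gcd(13, 4) = 1, we get a unique residue mod 52.
    Write x = 8 + 13·t and substitute into x ≡ 0 (mod 4): 13·t ≡ 0 − 8 = -8 (mod 4).
    Reduce coefficients mod 4: 1·t ≡ 0 (mod 4).
    So t ≡ 0 (mod 4).
    Then x = 8 + 13·0 = 8, valid modulo lcm(13, 4) = 52: x ≡ 8 (mod 52).
  Combine with x ≡ 9 (mod 11): since gcd(52, 11) = 1, we get a unique residue mod 572.
    Write x = 8 + 52·t and substitute into x ≡ 9 (mod 11): 52·t ≡ 9 − 8 = 1 (mod 11).
    Reduce coefficients mod 11: 8·t ≡ 1 (mod 11).
    The inverse of 8 mod 11 is 7 (since 8·7 = 56 = 5·11 + 1), so t ≡ 7·1 = 7 ≡ 7 (mod 11).
    Then x = 8 + 52·7 = 372, valid modulo lcm(52, 11) = 572: x ≡ 372 (mod 572).
Verify: 372 mod 13 = 8 ✓, 372 mod 4 = 0 ✓, 372 mod 11 = 9 ✓.

x ≡ 372 (mod 572).


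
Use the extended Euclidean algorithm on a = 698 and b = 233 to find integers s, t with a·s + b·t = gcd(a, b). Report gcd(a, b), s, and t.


Euclidean algorithm on (698, 233) — divide until remainder is 0:
  698 = 2 · 233 + 232
  233 = 1 · 232 + 1
  232 = 232 · 1 + 0
gcd(698, 233) = 1.
Track Bezout coefficients alongside the remainders: start with r₀ = 698 = a·1 + b·0 (s = 1, t = 0) and r₁ = 233 = a·0 + b·1 (s = 0, t = 1); each new remainder r_{k+1} = r_{k-1} − q_k·r_k inherits s_{k+1} = s_{k-1} − q_k·s_k, t_{k+1} = t_{k-1} − q_k·t_k, so r_k = a·s_k + b·t_k at every step:
  q = 2: r = 232, s = 1 − 2·0 = 1, t = 0 − 2·1 = -2  (check: 698·1 + 233·(-2) = 232)
  q = 1: r = 1, s = 0 − 1·1 = -1, t = 1 − 1·(-2) = 3  (check: 698·(-1) + 233·3 = 1)
The row with r = 1 (the gcd) gives the Bezout coefficients s = -1, t = 3.
Result: 698 · (-1) + 233 · (3) = 1.

gcd(698, 233) = 1; s = -1, t = 3 (check: 698·(-1) + 233·3 = 1).


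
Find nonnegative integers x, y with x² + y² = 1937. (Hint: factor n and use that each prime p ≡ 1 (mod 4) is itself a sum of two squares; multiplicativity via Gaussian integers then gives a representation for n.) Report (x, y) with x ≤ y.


Step 1: Factor n = 1937 = 13 · 149.
Step 2: Check the mod-4 condition on each prime factor: 13 ≡ 1 (mod 4), exponent 1; 149 ≡ 1 (mod 4), exponent 1.
All primes ≡ 3 (mod 4) appear to even exponent (or don't appear), so by the two-squares theorem n IS expressible as a sum of two squares.
Step 3: Build a representation. Here n = 13 · 149 is a product of primes ≡ 1 (mod 4). Each prime p ≡ 1 (mod 4) is itself a sum of two squares; find a² by testing p − a² for a perfect square:
  13: 13 − 1² = 12, 13 − 2² = 9 = 3² ⇒ 13 = 2² + 3².
  149: 149 − 1² = 148, 149 − 2² = 145, 149 − 3² = 140, 149 − 4² = 133, 149 − 5² = 124, 149 − 6² = 113, 149 − 7² = 100 = 10² ⇒ 149 = 7² + 10².
  Combine using the Brahmagupta–Fibonacci identity (a² + b²)(c² + d²) = (ac − bd)² + (ad + bc)² = (ac + bd)² + (ad − bc)²:
  13 · 149 = 1937: from (2² + 3²)(7² + 10²), take (2·7 − 3·10, 2·10 + 3·7) = (14 − 30, 20 + 21) = (-16, 41); dropping signs (only squares matter) gives (16, 41); check 16² + 41² = 256 + 1681 = 1937 ✓.
Step 4: Order so x ≤ y and verify: 16² + 41² = 256 + 1681 = 1937 = n. ✓

n = 1937 = 16² + 41² (one valid representation with x ≤ y).


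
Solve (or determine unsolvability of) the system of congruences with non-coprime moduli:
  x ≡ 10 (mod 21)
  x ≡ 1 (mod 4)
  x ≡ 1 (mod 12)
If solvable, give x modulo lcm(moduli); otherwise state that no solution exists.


Moduli 21, 4, 12 are not pairwise coprime, so CRT works modulo lcm(m_i) when all pairwise compatibility conditions hold.
Pairwise compatibility: gcd(m_i, m_j) must divide a_i - a_j for every pair.
Merge one congruence at a time:
  Start: x ≡ 10 (mod 21).
  Combine with x ≡ 1 (mod 4): gcd(21, 4) = 1; 1 - 10 = -9, which IS divisible by 1, so compatible.
    Write x = 10 + 21·t and substitute into x ≡ 1 (mod 4): 21·t ≡ 1 − 10 = -9 (mod 4).
    Reduce coefficients mod 4: 1·t ≡ 3 (mod 4).
    So t ≡ 3 (mod 4).
    Then x = 10 + 21·3 = 73, valid modulo lcm(21, 4) = 84: x ≡ 73 (mod 84).
  Combine with x ≡ 1 (mod 12): gcd(84, 12) = 12; 1 - 73 = -72, which IS divisible by 12, so compatible.
    Write x = 73 + 84·t and substitute into x ≡ 1 (mod 12): 84·t ≡ 1 − 73 = -72 (mod 12).
    Divide the congruence (and modulus) by g = 12: 7·t ≡ -6 (mod 1).
    Modulo 1 every t works; take t = 0.
    Then x = 73 + 84·0 = 73, valid modulo lcm(84, 12) = 84: x ≡ 73 (mod 84).
Verify: 73 mod 21 = 10, 73 mod 4 = 1, 73 mod 12 = 1.

x ≡ 73 (mod 84).


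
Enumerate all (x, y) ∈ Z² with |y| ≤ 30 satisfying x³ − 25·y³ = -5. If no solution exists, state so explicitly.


The equation is x³ - 25y³ = -5. For fixed y, x³ = 25·y³ − 5, so a solution requires the RHS to be a perfect cube.
Strategy: iterate y from -30 to 30, compute RHS = 25·y³ − 5, and check whether it is a (positive or negative) perfect cube.
Check small values of y:
  y = 0: RHS = -5 is not a perfect cube.
  y = 1: RHS = 20 is not a perfect cube.
  y = -1: RHS = -30 is not a perfect cube.
  y = 2: RHS = 195 is not a perfect cube.
  y = -2: RHS = -205 is not a perfect cube.
  y = 3: RHS = 670 is not a perfect cube.
  y = -3: RHS = -680 is not a perfect cube.
Continuing the search up to |y| = 30 finds no solutions either.
No (x, y) in the scanned range satisfies the equation.

No integer solutions with |y| ≤ 30.


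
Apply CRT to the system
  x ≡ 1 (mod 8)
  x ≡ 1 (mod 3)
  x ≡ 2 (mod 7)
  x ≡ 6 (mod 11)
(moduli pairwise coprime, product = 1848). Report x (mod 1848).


Product of moduli M = 8 · 3 · 7 · 11 = 1848.
Merge one congruence at a time:
  Start: x ≡ 1 (mod 8).
  Combine with x ≡ 1 (mod 3); new modulus lcm = 24.
    Write x = 1 + 8·t and substitute into x ≡ 1 (mod 3): 8·t ≡ 1 − 1 = 0 (mod 3).
    Reduce coefficients mod 3: 2·t ≡ 0 (mod 3).
    The inverse of 2 mod 3 is 2 (since 2·2 = 4 = 1·3 + 1), so t ≡ 2·0 = 0 ≡ 0 (mod 3).
    Then x = 1 + 8·0 = 1, valid modulo lcm(8, 3) = 24: x ≡ 1 (mod 24).
  Combine with x ≡ 2 (mod 7); new modulus lcm = 168.
    Write x = 1 + 24·t and substitute into x ≡ 2 (mod 7): 24·t ≡ 2 − 1 = 1 (mod 7).
    Reduce coefficients mod 7: 3·t ≡ 1 (mod 7).
    The inverse of 3 mod 7 is 5 (since 3·5 = 15 = 2·7 + 1), so t ≡ 5·1 = 5 ≡ 5 (mod 7).
    Then x = 1 + 24·5 = 121, valid modulo lcm(24, 7) = 168: x ≡ 121 (mod 168).
  Combine with x ≡ 6 (mod 11); new modulus lcm = 1848.
    Write x = 121 + 168·t and substitute into x ≡ 6 (mod 11): 168·t ≡ 6 − 121 = -115 (mod 11).
    Reduce coefficients mod 11: 3·t ≡ 6 (mod 11).
    The inverse of 3 mod 11 is 4 (since 3·4 = 12 = 1·11 + 1), so t ≡ 4·6 = 24 ≡ 2 (mod 11).
    Then x = 121 + 168·2 = 457, valid modulo lcm(168, 11) = 1848: x ≡ 457 (mod 1848).
Verify against each original: 457 mod 8 = 1, 457 mod 3 = 1, 457 mod 7 = 2, 457 mod 11 = 6.

x ≡ 457 (mod 1848).


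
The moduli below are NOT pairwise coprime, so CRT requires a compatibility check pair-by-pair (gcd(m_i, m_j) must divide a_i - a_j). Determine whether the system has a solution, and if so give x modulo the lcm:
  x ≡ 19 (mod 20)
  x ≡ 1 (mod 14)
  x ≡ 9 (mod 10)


Moduli 20, 14, 10 are not pairwise coprime, so CRT works modulo lcm(m_i) when all pairwise compatibility conditions hold.
Pairwise compatibility: gcd(m_i, m_j) must divide a_i - a_j for every pair.
Merge one congruence at a time:
  Start: x ≡ 19 (mod 20).
  Combine with x ≡ 1 (mod 14): gcd(20, 14) = 2; 1 - 19 = -18, which IS divisible by 2, so compatible.
    Write x = 19 + 20·t and substitute into x ≡ 1 (mod 14): 20·t ≡ 1 − 19 = -18 (mod 14).
    Divide the congruence (and modulus) by g = 2: 10·t ≡ -9 (mod 7).
    Reduce coefficients mod 7: 3·t ≡ 5 (mod 7).
    The inverse of 3 mod 7 is 5 (since 3·5 = 15 = 2·7 + 1), so t ≡ 5·5 = 25 ≡ 4 (mod 7).
    Then x = 19 + 20·4 = 99, valid modulo lcm(20, 14) = 140: x ≡ 99 (mod 140).
  Combine with x ≡ 9 (mod 10): gcd(140, 10) = 10; 9 - 99 = -90, which IS divisible by 10, so compatible.
    Write x = 99 + 140·t and substitute into x ≡ 9 (mod 10): 140·t ≡ 9 − 99 = -90 (mod 10).
    Divide the congruence (and modulus) by g = 10: 14·t ≡ -9 (mod 1).
    Modulo 1 every t works; take t = 0.
    Then x = 99 + 140·0 = 99, valid modulo lcm(140, 10) = 140: x ≡ 99 (mod 140).
Verify: 99 mod 20 = 19, 99 mod 14 = 1, 99 mod 10 = 9.

x ≡ 99 (mod 140).


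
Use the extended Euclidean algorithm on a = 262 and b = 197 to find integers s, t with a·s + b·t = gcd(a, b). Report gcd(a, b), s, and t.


Euclidean algorithm on (262, 197) — divide until remainder is 0:
  262 = 1 · 197 + 65
  197 = 3 · 65 + 2
  65 = 32 · 2 + 1
  2 = 2 · 1 + 0
gcd(262, 197) = 1.
Track Bezout coefficients alongside the remainders: start with r₀ = 262 = a·1 + b·0 (s = 1, t = 0) and r₁ = 197 = a·0 + b·1 (s = 0, t = 1); each new remainder r_{k+1} = r_{k-1} − q_k·r_k inherits s_{k+1} = s_{k-1} − q_k·s_k, t_{k+1} = t_{k-1} − q_k·t_k, so r_k = a·s_k + b·t_k at every step:
  q = 1: r = 65, s = 1 − 1·0 = 1, t = 0 − 1·1 = -1  (check: 262·1 + 197·(-1) = 65)
  q = 3: r = 2, s = 0 − 3·1 = -3, t = 1 − 3·(-1) = 4  (check: 262·(-3) + 197·4 = 2)
  q = 32: r = 1, s = 1 − 32·(-3) = 97, t = -1 − 32·4 = -129  (check: 262·97 + 197·(-129) = 1)
The row with r = 1 (the gcd) gives the Bezout coefficients s = 97, t = -129.
Result: 262 · (97) + 197 · (-129) = 1.

gcd(262, 197) = 1; s = 97, t = -129 (check: 262·97 + 197·(-129) = 1).


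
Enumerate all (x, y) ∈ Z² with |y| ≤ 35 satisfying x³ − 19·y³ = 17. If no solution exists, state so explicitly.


The equation is x³ - 19y³ = 17. For fixed y, x³ = 19·y³ + 17, so a solution requires the RHS to be a perfect cube.
Strategy: iterate y from -35 to 35, compute RHS = 19·y³ + 17, and check whether it is a (positive or negative) perfect cube.
Check small values of y:
  y = 0: RHS = 17 is not a perfect cube.
  y = 1: RHS = 36 is not a perfect cube.
  y = -1: RHS = -2 is not a perfect cube.
  y = 2: RHS = 169 is not a perfect cube.
  y = -2: RHS = -135 is not a perfect cube.
  y = 3: RHS = 530 is not a perfect cube.
  y = -3: RHS = -496 is not a perfect cube.
Continuing the search up to |y| = 35 finds no solutions either.
No (x, y) in the scanned range satisfies the equation.

No integer solutions with |y| ≤ 35.


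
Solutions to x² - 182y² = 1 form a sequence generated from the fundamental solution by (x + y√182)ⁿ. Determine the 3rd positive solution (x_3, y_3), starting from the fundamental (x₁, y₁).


Step 1: Find the fundamental solution (x₁, y₁) of x² - 182y² = 1.
  Expand √182 as a continued fraction. a₀ = ⌊√182⌋ = 13; iterate m_{k+1} = d_k·a_k − m_k, d_{k+1} = (182 − m_{k+1}²)/d_k, a_{k+1} = ⌊(a₀ + m_{k+1})/d_{k+1}⌋ (starting m₀ = 0, d₀ = 1), with convergents p_k = a_k·p_{k-1} + p_{k-2}, q_k = a_k·q_{k-1} + q_{k-2} (p₋₁ = 1, q₋₁ = 0):
  k = 0: a₀ = 13; p₀/q₀ = 13/1; p₀² − 182·q₀² = 169 − 182 = -13.
  k = 1: m = 13, d = 13, a = ⌊(13 + 13)/13⌋ = 2; p/q = (2·13 + 1)/(2·1 + 0) = 27/2; p² − 182·q² = 729 − 728 = 1.
  The first convergent with p² − 182·q² = 1 gives the fundamental solution (x₁, y₁) = (27, 2).
Step 2: Apply the recurrence (x_{n+1}, y_{n+1}) = (x₁x_n + 182y₁y_n, x₁y_n + y₁x_n) repeatedly.
  From (x_1, y_1) = (27, 2): x_2 = 27·27 + 182·2·2 = 1457; y_2 = 27·2 + 2·27 = 108.
  From (x_2, y_2) = (1457, 108): x_3 = 27·1457 + 182·2·108 = 78651; y_3 = 27·108 + 2·1457 = 5830.
Step 3: Verify x_3² - 182·y_3² = 6185979801 - 6185979800 = 1 (should be 1). ✓

(x_1, y_1) = (27, 2); (x_3, y_3) = (78651, 5830).


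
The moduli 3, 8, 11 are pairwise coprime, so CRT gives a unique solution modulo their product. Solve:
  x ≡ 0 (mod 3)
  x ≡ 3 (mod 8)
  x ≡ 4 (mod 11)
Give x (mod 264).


Moduli 3, 8, 11 are pairwise coprime; by CRT there is a unique solution modulo M = 3 · 8 · 11 = 264.
Solve pairwise, accumulating the modulus:
  Start with x ≡ 0 (mod 3).
  Combine with x ≡ 3 (mod 8): since gcd(3, 8) = 1, we get a unique residue mod 24.
    Write x = 0 + 3·t and substitute into x ≡ 3 (mod 8): 3·t ≡ 3 − 0 = 3 (mod 8).
    The inverse of 3 mod 8 is 3 (since 3·3 = 9 = 1·8 + 1), so t ≡ 3·3 = 9 ≡ 1 (mod 8).
    Then x = 0 + 3·1 = 3, valid modulo lcm(3, 8) = 24: x ≡ 3 (mod 24).
  Combine with x ≡ 4 (mod 11): since gcd(24, 11) = 1, we get a unique residue mod 264.
    Write x = 3 + 24·t and substitute into x ≡ 4 (mod 11): 24·t ≡ 4 − 3 = 1 (mod 11).
    Reduce coefficients mod 11: 2·t ≡ 1 (mod 11).
    The inverse of 2 mod 11 is 6 (since 2·6 = 12 = 1·11 + 1), so t ≡ 6·1 = 6 ≡ 6 (mod 11).
    Then x = 3 + 24·6 = 147, valid modulo lcm(24, 11) = 264: x ≡ 147 (mod 264).
Verify: 147 mod 3 = 0 ✓, 147 mod 8 = 3 ✓, 147 mod 11 = 4 ✓.

x ≡ 147 (mod 264).


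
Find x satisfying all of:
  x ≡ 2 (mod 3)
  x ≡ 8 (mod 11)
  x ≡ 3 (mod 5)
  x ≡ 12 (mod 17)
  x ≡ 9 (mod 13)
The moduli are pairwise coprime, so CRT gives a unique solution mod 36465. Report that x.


Product of moduli M = 3 · 11 · 5 · 17 · 13 = 36465.
Merge one congruence at a time:
  Start: x ≡ 2 (mod 3).
  Combine with x ≡ 8 (mod 11); new modulus lcm = 33.
    Write x = 2 + 3·t and substitute into x ≡ 8 (mod 11): 3·t ≡ 8 − 2 = 6 (mod 11).
    The inverse of 3 mod 11 is 4 (since 3·4 = 12 = 1·11 + 1), so t ≡ 4·6 = 24 ≡ 2 (mod 11).
    Then x = 2 + 3·2 = 8, valid modulo lcm(3, 11) = 33: x ≡ 8 (mod 33).
  Combine with x ≡ 3 (mod 5); new modulus lcm = 165.
    Write x = 8 + 33·t and substitute into x ≡ 3 (mod 5): 33·t ≡ 3 − 8 = -5 (mod 5).
    Reduce coefficients mod 5: 3·t ≡ 0 (mod 5).
    The inverse of 3 mod 5 is 2 (since 3·2 = 6 = 1·5 + 1), so t ≡ 2·0 = 0 ≡ 0 (mod 5).
    Then x = 8 + 33·0 = 8, valid modulo lcm(33, 5) = 165: x ≡ 8 (mod 165).
  Combine with x ≡ 12 (mod 17); new modulus lcm = 2805.
    Write x = 8 + 165·t and substitute into x ≡ 12 (mod 17): 165·t ≡ 12 − 8 = 4 (mod 17).
    Reduce coefficients mod 17: 12·t ≡ 4 (mod 17).
    The inverse of 12 mod 17 is 10 (since 12·10 = 120 = 7·17 + 1), so t ≡ 10·4 = 40 ≡ 6 (mod 17).
    Then x = 8 + 165·6 = 998, valid modulo lcm(165, 17) = 2805: x ≡ 998 (mod 2805).
  Combine with x ≡ 9 (mod 13); new modulus lcm = 36465.
    Write x = 998 + 2805·t and substitute into x ≡ 9 (mod 13): 2805·t ≡ 9 − 998 = -989 (mod 13).
    Reduce coefficients mod 13: 10·t ≡ 12 (mod 13).
    The inverse of 10 mod 13 is 4 (since 10·4 = 40 = 3·13 + 1), so t ≡ 4·12 = 48 ≡ 9 (mod 13).
    Then x = 998 + 2805·9 = 26243, valid modulo lcm(2805, 13) = 36465: x ≡ 26243 (mod 36465).
Verify against each original: 26243 mod 3 = 2, 26243 mod 11 = 8, 26243 mod 5 = 3, 26243 mod 17 = 12, 26243 mod 13 = 9.

x ≡ 26243 (mod 36465).


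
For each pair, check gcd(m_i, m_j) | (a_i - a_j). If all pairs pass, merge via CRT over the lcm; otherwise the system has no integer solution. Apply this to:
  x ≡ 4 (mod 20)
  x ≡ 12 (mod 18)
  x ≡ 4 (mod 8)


Moduli 20, 18, 8 are not pairwise coprime, so CRT works modulo lcm(m_i) when all pairwise compatibility conditions hold.
Pairwise compatibility: gcd(m_i, m_j) must divide a_i - a_j for every pair.
Merge one congruence at a time:
  Start: x ≡ 4 (mod 20).
  Combine with x ≡ 12 (mod 18): gcd(20, 18) = 2; 12 - 4 = 8, which IS divisible by 2, so compatible.
    Write x = 4 + 20·t and substitute into x ≡ 12 (mod 18): 20·t ≡ 12 − 4 = 8 (mod 18).
    Divide the congruence (and modulus) by g = 2: 10·t ≡ 4 (mod 9).
    Reduce coefficients mod 9: 1·t ≡ 4 (mod 9).
    So t ≡ 4 (mod 9).
    Then x = 4 + 20·4 = 84, valid modulo lcm(20, 18) = 180: x ≡ 84 (mod 180).
  Combine with x ≡ 4 (mod 8): gcd(180, 8) = 4; 4 - 84 = -80, which IS divisible by 4, so compatible.
    Write x = 84 + 180·t and substitute into x ≡ 4 (mod 8): 180·t ≡ 4 − 84 = -80 (mod 8).
    Divide the congruence (and modulus) by g = 4: 45·t ≡ -20 (mod 2).
    Reduce coefficients mod 2: 1·t ≡ 0 (mod 2).
    So t ≡ 0 (mod 2).
    Then x = 84 + 180·0 = 84, valid modulo lcm(180, 8) = 360: x ≡ 84 (mod 360).
Verify: 84 mod 20 = 4, 84 mod 18 = 12, 84 mod 8 = 4.

x ≡ 84 (mod 360).


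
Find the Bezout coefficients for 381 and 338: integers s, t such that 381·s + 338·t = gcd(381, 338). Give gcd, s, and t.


Euclidean algorithm on (381, 338) — divide until remainder is 0:
  381 = 1 · 338 + 43
  338 = 7 · 43 + 37
  43 = 1 · 37 + 6
  37 = 6 · 6 + 1
  6 = 6 · 1 + 0
gcd(381, 338) = 1.
Track Bezout coefficients alongside the remainders: start with r₀ = 381 = a·1 + b·0 (s = 1, t = 0) and r₁ = 338 = a·0 + b·1 (s = 0, t = 1); each new remainder r_{k+1} = r_{k-1} − q_k·r_k inherits s_{k+1} = s_{k-1} − q_k·s_k, t_{k+1} = t_{k-1} − q_k·t_k, so r_k = a·s_k + b·t_k at every step:
  q = 1: r = 43, s = 1 − 1·0 = 1, t = 0 − 1·1 = -1  (check: 381·1 + 338·(-1) = 43)
  q = 7: r = 37, s = 0 − 7·1 = -7, t = 1 − 7·(-1) = 8  (check: 381·(-7) + 338·8 = 37)
  q = 1: r = 6, s = 1 − 1·(-7) = 8, t = -1 − 1·8 = -9  (check: 381·8 + 338·(-9) = 6)
  q = 6: r = 1, s = -7 − 6·8 = -55, t = 8 − 6·(-9) = 62  (check: 381·(-55) + 338·62 = 1)
The row with r = 1 (the gcd) gives the Bezout coefficients s = -55, t = 62.
Result: 381 · (-55) + 338 · (62) = 1.

gcd(381, 338) = 1; s = -55, t = 62 (check: 381·(-55) + 338·62 = 1).


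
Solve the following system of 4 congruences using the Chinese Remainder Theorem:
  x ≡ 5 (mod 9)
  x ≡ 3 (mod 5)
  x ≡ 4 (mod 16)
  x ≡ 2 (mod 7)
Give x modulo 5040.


Product of moduli M = 9 · 5 · 16 · 7 = 5040.
Merge one congruence at a time:
  Start: x ≡ 5 (mod 9).
  Combine with x ≡ 3 (mod 5); new modulus lcm = 45.
    Write x = 5 + 9·t and substitute into x ≡ 3 (mod 5): 9·t ≡ 3 − 5 = -2 (mod 5).
    Reduce coefficients mod 5: 4·t ≡ 3 (mod 5).
    The inverse of 4 mod 5 is 4 (since 4·4 = 16 = 3·5 + 1), so t ≡ 4·3 = 12 ≡ 2 (mod 5).
    Then x = 5 + 9·2 = 23, valid modulo lcm(9, 5) = 45: x ≡ 23 (mod 45).
  Combine with x ≡ 4 (mod 16); new modulus lcm = 720.
    Write x = 23 + 45·t and substitute into x ≡ 4 (mod 16): 45·t ≡ 4 − 23 = -19 (mod 16).
    Reduce coefficients mod 16: 13·t ≡ 13 (mod 16).
    The inverse of 13 mod 16 is 5 (since 13·5 = 65 = 4·16 + 1), so t ≡ 5·13 = 65 ≡ 1 (mod 16).
    Then x = 23 + 45·1 = 68, valid modulo lcm(45, 16) = 720: x ≡ 68 (mod 720).
  Combine with x ≡ 2 (mod 7); new modulus lcm = 5040.
    Write x = 68 + 720·t and substitute into x ≡ 2 (mod 7): 720·t ≡ 2 − 68 = -66 (mod 7).
    Reduce coefficients mod 7: 6·t ≡ 4 (mod 7).
    The inverse of 6 mod 7 is 6 (since 6·6 = 36 = 5·7 + 1), so t ≡ 6·4 = 24 ≡ 3 (mod 7).
    Then x = 68 + 720·3 = 2228, valid modulo lcm(720, 7) = 5040: x ≡ 2228 (mod 5040).
Verify against each original: 2228 mod 9 = 5, 2228 mod 5 = 3, 2228 mod 16 = 4, 2228 mod 7 = 2.

x ≡ 2228 (mod 5040).


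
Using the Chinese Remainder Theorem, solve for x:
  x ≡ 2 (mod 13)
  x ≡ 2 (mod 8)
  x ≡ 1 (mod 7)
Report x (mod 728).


Moduli 13, 8, 7 are pairwise coprime; by CRT there is a unique solution modulo M = 13 · 8 · 7 = 728.
Solve pairwise, accumulating the modulus:
  Start with x ≡ 2 (mod 13).
  Combine with x ≡ 2 (mod 8): since gcd(13, 8) = 1, we get a unique residue mod 104.
    Write x = 2 + 13·t and substitute into x ≡ 2 (mod 8): 13·t ≡ 2 − 2 = 0 (mod 8).
    Reduce coefficients mod 8: 5·t ≡ 0 (mod 8).
    The inverse of 5 mod 8 is 5 (since 5·5 = 25 = 3·8 + 1), so t ≡ 5·0 = 0 ≡ 0 (mod 8).
    Then x = 2 + 13·0 = 2, valid modulo lcm(13, 8) = 104: x ≡ 2 (mod 104).
  Combine with x ≡ 1 (mod 7): since gcd(104, 7) = 1, we get a unique residue mod 728.
    Write x = 2 + 104·t and substitute into x ≡ 1 (mod 7): 104·t ≡ 1 − 2 = -1 (mod 7).
    Reduce coefficients mod 7: 6·t ≡ 6 (mod 7).
    The inverse of 6 mod 7 is 6 (since 6·6 = 36 = 5·7 + 1), so t ≡ 6·6 = 36 ≡ 1 (mod 7).
    Then x = 2 + 104·1 = 106, valid modulo lcm(104, 7) = 728: x ≡ 106 (mod 728).
Verify: 106 mod 13 = 2 ✓, 106 mod 8 = 2 ✓, 106 mod 7 = 1 ✓.

x ≡ 106 (mod 728).


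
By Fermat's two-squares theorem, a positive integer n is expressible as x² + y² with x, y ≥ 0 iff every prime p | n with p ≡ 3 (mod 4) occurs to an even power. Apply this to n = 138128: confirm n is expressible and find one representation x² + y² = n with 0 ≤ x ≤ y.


Step 1: Factor n = 138128 = 2^4 · 89 · 97.
Step 2: Check the mod-4 condition on each prime factor: 2 = 2 (special); 89 ≡ 1 (mod 4), exponent 1; 97 ≡ 1 (mod 4), exponent 1.
All primes ≡ 3 (mod 4) appear to even exponent (or don't appear), so by the two-squares theorem n IS expressible as a sum of two squares.
Step 3: Build a representation. Group n = k² · m with k = 4 and m = 89 · 97 = 8633 (a product of primes ≡ 1 (mod 4)); a representation of m scales to one of n via (k·x)² + (k·y)² = k²(x² + y²). Each prime p ≡ 1 (mod 4) is itself a sum of two squares; find a² by testing p − a² for a perfect square:
  89: 89 − 1² = 88, 89 − 2² = 85, 89 − 3² = 80, 89 − 4² = 73, 89 − 5² = 64 = 8² ⇒ 89 = 5² + 8².
  97: 97 − 1² = 96, 97 − 2² = 93, 97 − 3² = 88, 97 − 4² = 81 = 9² ⇒ 97 = 4² + 9².
  Combine using the Brahmagupta–Fibonacci identity (a² + b²)(c² + d²) = (ac − bd)² + (ad + bc)² = (ac + bd)² + (ad − bc)²:
  89 · 97 = 8633: from (5² + 8²)(4² + 9²), take (5·4 − 8·9, 5·9 + 8·4) = (20 − 72, 45 + 32) = (-52, 77); dropping signs (only squares matter) gives (52, 77); check 52² + 77² = 2704 + 5929 = 8633 ✓.
  Scale by k = 4: (4·52, 4·77) = (208, 308).
Step 4: Order so x ≤ y and verify: 208² + 308² = 43264 + 94864 = 138128 = n. ✓

n = 138128 = 208² + 308² (one valid representation with x ≤ y).


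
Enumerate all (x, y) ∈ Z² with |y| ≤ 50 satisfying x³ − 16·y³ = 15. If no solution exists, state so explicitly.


The equation is x³ - 16y³ = 15. For fixed y, x³ = 16·y³ + 15, so a solution requires the RHS to be a perfect cube.
Strategy: iterate y from -50 to 50, compute RHS = 16·y³ + 15, and check whether it is a (positive or negative) perfect cube.
Check small values of y:
  y = 0: RHS = 15 is not a perfect cube.
  y = 1: RHS = 31 is not a perfect cube.
  y = -1: RHS = -1 = (-1)³ ⇒ x = -1 works.
  y = 2: RHS = 143 is not a perfect cube.
  y = -2: RHS = -113 is not a perfect cube.
  y = 3: RHS = 447 is not a perfect cube.
  y = -3: RHS = -417 is not a perfect cube.
Continuing the search up to |y| = 50 finds no further solutions beyond those listed.
Collected solutions: (-1, -1).

Solutions (with |y| ≤ 50): (-1, -1).


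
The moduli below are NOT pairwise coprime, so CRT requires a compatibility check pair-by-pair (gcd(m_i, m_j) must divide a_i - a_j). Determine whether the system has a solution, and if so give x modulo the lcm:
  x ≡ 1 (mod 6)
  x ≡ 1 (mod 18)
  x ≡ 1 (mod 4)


Moduli 6, 18, 4 are not pairwise coprime, so CRT works modulo lcm(m_i) when all pairwise compatibility conditions hold.
Pairwise compatibility: gcd(m_i, m_j) must divide a_i - a_j for every pair.
Merge one congruence at a time:
  Start: x ≡ 1 (mod 6).
  Combine with x ≡ 1 (mod 18): gcd(6, 18) = 6; 1 - 1 = 0, which IS divisible by 6, so compatible.
    Write x = 1 + 6·t and substitute into x ≡ 1 (mod 18): 6·t ≡ 1 − 1 = 0 (mod 18).
    Divide the congruence (and modulus) by g = 6: 1·t ≡ 0 (mod 3).
    So t ≡ 0 (mod 3).
    Then x = 1 + 6·0 = 1, valid modulo lcm(6, 18) = 18: x ≡ 1 (mod 18).
  Combine with x ≡ 1 (mod 4): gcd(18, 4) = 2; 1 - 1 = 0, which IS divisible by 2, so compatible.
    Write x = 1 + 18·t and substitute into x ≡ 1 (mod 4): 18·t ≡ 1 − 1 = 0 (mod 4).
    Divide the congruence (and modulus) by g = 2: 9·t ≡ 0 (mod 2).
    Reduce coefficients mod 2: 1·t ≡ 0 (mod 2).
    So t ≡ 0 (mod 2).
    Then x = 1 + 18·0 = 1, valid modulo lcm(18, 4) = 36: x ≡ 1 (mod 36).
Verify: 1 mod 6 = 1, 1 mod 18 = 1, 1 mod 4 = 1.

x ≡ 1 (mod 36).


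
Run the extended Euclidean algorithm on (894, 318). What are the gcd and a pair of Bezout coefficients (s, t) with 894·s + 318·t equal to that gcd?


Euclidean algorithm on (894, 318) — divide until remainder is 0:
  894 = 2 · 318 + 258
  318 = 1 · 258 + 60
  258 = 4 · 60 + 18
  60 = 3 · 18 + 6
  18 = 3 · 6 + 0
gcd(894, 318) = 6.
Track Bezout coefficients alongside the remainders: start with r₀ = 894 = a·1 + b·0 (s = 1, t = 0) and r₁ = 318 = a·0 + b·1 (s = 0, t = 1); each new remainder r_{k+1} = r_{k-1} − q_k·r_k inherits s_{k+1} = s_{k-1} − q_k·s_k, t_{k+1} = t_{k-1} − q_k·t_k, so r_k = a·s_k + b·t_k at every step:
  q = 2: r = 258, s = 1 − 2·0 = 1, t = 0 − 2·1 = -2  (check: 894·1 + 318·(-2) = 258)
  q = 1: r = 60, s = 0 − 1·1 = -1, t = 1 − 1·(-2) = 3  (check: 894·(-1) + 318·3 = 60)
  q = 4: r = 18, s = 1 − 4·(-1) = 5, t = -2 − 4·3 = -14  (check: 894·5 + 318·(-14) = 18)
  q = 3: r = 6, s = -1 − 3·5 = -16, t = 3 − 3·(-14) = 45  (check: 894·(-16) + 318·45 = 6)
The row with r = 6 (the gcd) gives the Bezout coefficients s = -16, t = 45.
Result: 894 · (-16) + 318 · (45) = 6.

gcd(894, 318) = 6; s = -16, t = 45 (check: 894·(-16) + 318·45 = 6).


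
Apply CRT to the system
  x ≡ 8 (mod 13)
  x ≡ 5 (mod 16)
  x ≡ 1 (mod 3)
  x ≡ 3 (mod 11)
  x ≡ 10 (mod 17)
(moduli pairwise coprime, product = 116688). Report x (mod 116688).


Product of moduli M = 13 · 16 · 3 · 11 · 17 = 116688.
Merge one congruence at a time:
  Start: x ≡ 8 (mod 13).
  Combine with x ≡ 5 (mod 16); new modulus lcm = 208.
    Write x = 8 + 13·t and substitute into x ≡ 5 (mod 16): 13·t ≡ 5 − 8 = -3 (mod 16).
    Reduce coefficients mod 16: 13·t ≡ 13 (mod 16).
    The inverse of 13 mod 16 is 5 (since 13·5 = 65 = 4·16 + 1), so t ≡ 5·13 = 65 ≡ 1 (mod 16).
    Then x = 8 + 13·1 = 21, valid modulo lcm(13, 16) = 208: x ≡ 21 (mod 208).
  Combine with x ≡ 1 (mod 3); new modulus lcm = 624.
    Write x = 21 + 208·t and substitute into x ≡ 1 (mod 3): 208·t ≡ 1 − 21 = -20 (mod 3).
    Reduce coefficients mod 3: 1·t ≡ 1 (mod 3).
    So t ≡ 1 (mod 3).
    Then x = 21 + 208·1 = 229, valid modulo lcm(208, 3) = 624: x ≡ 229 (mod 624).
  Combine with x ≡ 3 (mod 11); new modulus lcm = 6864.
    Write x = 229 + 624·t and substitute into x ≡ 3 (mod 11): 624·t ≡ 3 − 229 = -226 (mod 11).
    Reduce coefficients mod 11: 8·t ≡ 5 (mod 11).
    The inverse of 8 mod 11 is 7 (since 8·7 = 56 = 5·11 + 1), so t ≡ 7·5 = 35 ≡ 2 (mod 11).
    Then x = 229 + 624·2 = 1477, valid modulo lcm(624, 11) = 6864: x ≡ 1477 (mod 6864).
  Combine with x ≡ 10 (mod 17); new modulus lcm = 116688.
    Write x = 1477 + 6864·t and substitute into x ≡ 10 (mod 17): 6864·t ≡ 10 − 1477 = -1467 (mod 17).
    Reduce coefficients mod 17: 13·t ≡ 12 (mod 17).
    The inverse of 13 mod 17 is 4 (since 13·4 = 52 = 3·17 + 1), so t ≡ 4·12 = 48 ≡ 14 (mod 17).
    Then x = 1477 + 6864·14 = 97573, valid modulo lcm(6864, 17) = 116688: x ≡ 97573 (mod 116688).
Verify against each original: 97573 mod 13 = 8, 97573 mod 16 = 5, 97573 mod 3 = 1, 97573 mod 11 = 3, 97573 mod 17 = 10.

x ≡ 97573 (mod 116688).
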